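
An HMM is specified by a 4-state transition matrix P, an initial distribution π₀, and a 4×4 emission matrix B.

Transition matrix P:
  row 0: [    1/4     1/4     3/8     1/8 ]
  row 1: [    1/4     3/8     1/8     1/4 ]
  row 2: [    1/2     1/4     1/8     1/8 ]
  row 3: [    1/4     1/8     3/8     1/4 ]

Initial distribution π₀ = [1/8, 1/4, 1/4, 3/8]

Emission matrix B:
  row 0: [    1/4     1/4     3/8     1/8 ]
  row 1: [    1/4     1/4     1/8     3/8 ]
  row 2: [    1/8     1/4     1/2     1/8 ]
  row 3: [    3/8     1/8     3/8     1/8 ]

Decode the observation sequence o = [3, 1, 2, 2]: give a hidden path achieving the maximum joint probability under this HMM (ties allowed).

path = [1, 0, 2, 0]

t=0: δ = [1.562e-02, 9.375e-02, 3.125e-02, 4.688e-02]  (obs o_0=3)
t=1: δ = [5.859e-03, 8.789e-03, 4.395e-03, 2.930e-03]  ψ = [1, 1, 3, 1]  (obs o_1=1)
t=2: δ = [8.240e-04, 4.120e-04, 1.099e-03, 8.240e-04]  ψ = [1, 1, 0, 1]  (obs o_2=2)
t=3: δ = [2.060e-04, 3.433e-05, 1.545e-04, 7.725e-05]  ψ = [2, 2, 0, 3]  (obs o_3=2)
backtrack: best end state = 0; path = [1, 0, 2, 0]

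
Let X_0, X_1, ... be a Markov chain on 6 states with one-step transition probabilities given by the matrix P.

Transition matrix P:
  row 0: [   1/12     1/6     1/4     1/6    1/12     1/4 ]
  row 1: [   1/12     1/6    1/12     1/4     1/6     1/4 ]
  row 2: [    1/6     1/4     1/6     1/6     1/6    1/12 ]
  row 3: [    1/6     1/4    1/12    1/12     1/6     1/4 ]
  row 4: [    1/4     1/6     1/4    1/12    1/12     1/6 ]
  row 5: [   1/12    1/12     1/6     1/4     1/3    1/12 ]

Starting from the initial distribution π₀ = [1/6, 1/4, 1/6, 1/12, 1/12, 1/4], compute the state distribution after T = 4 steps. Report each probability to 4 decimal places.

π = [0.1395, 0.1795, 0.1634, 0.1682, 0.1707, 0.1786]

t=0: π = [0.1667, 0.2500, 0.1667, 0.0833, 0.0833, 0.2500]
t=1: π = [0.1181, 0.1667, 0.1597, 0.1944, 0.1875, 0.1736]
t=2: π = [0.1441, 0.1817, 0.1620, 0.1632, 0.1701, 0.1788]
t=3: π = [0.1388, 0.1789, 0.1641, 0.1689, 0.1703, 0.1790]
t=4: π = [0.1395, 0.1795, 0.1634, 0.1682, 0.1707, 0.1786]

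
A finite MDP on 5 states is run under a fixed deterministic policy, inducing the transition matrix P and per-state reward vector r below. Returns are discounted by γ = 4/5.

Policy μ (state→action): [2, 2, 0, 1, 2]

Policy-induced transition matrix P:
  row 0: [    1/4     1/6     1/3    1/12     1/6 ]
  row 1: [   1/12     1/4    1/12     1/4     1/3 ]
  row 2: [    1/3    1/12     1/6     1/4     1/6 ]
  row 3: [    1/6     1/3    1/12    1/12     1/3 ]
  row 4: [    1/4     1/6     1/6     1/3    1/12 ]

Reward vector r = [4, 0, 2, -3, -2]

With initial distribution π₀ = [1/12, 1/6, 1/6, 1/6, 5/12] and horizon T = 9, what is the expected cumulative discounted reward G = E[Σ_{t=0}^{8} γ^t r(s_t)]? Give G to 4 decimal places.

t=0: π = [0.0833, 0.1667, 0.1667, 0.1667, 0.4167], E[r] = -0.6667, γ^t·E[r] = -0.666667, running G = -0.666667
t=1: π = [0.2222, 0.1944, 0.1528, 0.2431, 0.1875], E[r] = 0.0903, γ^t·E[r] = 0.072222, running G = -0.594444
t=2: π = [0.2101, 0.2106, 0.1672, 0.1881, 0.2240], E[r] = 0.1626, γ^t·E[r] = 0.104074, running G = -0.490370
t=3: π = [0.2132, 0.2016, 0.1685, 0.2023, 0.2145], E[r] = 0.1537, γ^t·E[r] = 0.078691, running G = -0.411679
t=4: π = [0.2136, 0.2031, 0.1685, 0.1986, 0.2161], E[r] = 0.1632, γ^t·E[r] = 0.066863, running G = -0.344816
t=5: π = [0.2136, 0.2027, 0.1688, 0.1993, 0.2156], E[r] = 0.1629, γ^t·E[r] = 0.053389, running G = -0.291428
t=6: π = [0.2137, 0.2027, 0.1688, 0.1991, 0.2157], E[r] = 0.1635, γ^t·E[r] = 0.042848, running G = -0.248580
t=7: π = [0.2137, 0.2027, 0.1688, 0.1992, 0.2157], E[r] = 0.1635, γ^t·E[r] = 0.034284, running G = -0.214297
t=8: π = [0.2137, 0.2027, 0.1688, 0.1992, 0.2157], E[r] = 0.1635, γ^t·E[r] = 0.027432, running G = -0.186865

G = -0.1869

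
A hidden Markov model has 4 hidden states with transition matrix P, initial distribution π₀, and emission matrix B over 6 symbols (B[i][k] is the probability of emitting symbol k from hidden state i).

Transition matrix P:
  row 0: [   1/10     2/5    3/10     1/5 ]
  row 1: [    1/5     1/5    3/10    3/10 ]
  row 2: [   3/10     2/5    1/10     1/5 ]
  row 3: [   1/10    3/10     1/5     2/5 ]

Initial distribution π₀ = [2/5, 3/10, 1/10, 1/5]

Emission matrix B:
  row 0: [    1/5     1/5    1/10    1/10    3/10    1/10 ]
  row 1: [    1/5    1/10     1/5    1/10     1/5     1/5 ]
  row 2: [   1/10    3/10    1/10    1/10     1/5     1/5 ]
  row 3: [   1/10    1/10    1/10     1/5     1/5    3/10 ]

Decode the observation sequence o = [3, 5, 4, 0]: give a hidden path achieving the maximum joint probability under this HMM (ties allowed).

path = [3, 3, 3, 1]

t=0: δ = [4.000e-02, 3.000e-02, 1.000e-02, 4.000e-02]  (obs o_0=3)
t=1: δ = [6.000e-04, 3.200e-03, 2.400e-03, 4.800e-03]  ψ = [1, 0, 0, 3]  (obs o_1=5)
t=2: δ = [2.160e-04, 2.880e-04, 1.920e-04, 3.840e-04]  ψ = [2, 3, 1, 3]  (obs o_2=4)
t=3: δ = [1.152e-05, 2.304e-05, 8.640e-06, 1.536e-05]  ψ = [1, 3, 1, 3]  (obs o_3=0)
backtrack: best end state = 1; path = [3, 3, 3, 1]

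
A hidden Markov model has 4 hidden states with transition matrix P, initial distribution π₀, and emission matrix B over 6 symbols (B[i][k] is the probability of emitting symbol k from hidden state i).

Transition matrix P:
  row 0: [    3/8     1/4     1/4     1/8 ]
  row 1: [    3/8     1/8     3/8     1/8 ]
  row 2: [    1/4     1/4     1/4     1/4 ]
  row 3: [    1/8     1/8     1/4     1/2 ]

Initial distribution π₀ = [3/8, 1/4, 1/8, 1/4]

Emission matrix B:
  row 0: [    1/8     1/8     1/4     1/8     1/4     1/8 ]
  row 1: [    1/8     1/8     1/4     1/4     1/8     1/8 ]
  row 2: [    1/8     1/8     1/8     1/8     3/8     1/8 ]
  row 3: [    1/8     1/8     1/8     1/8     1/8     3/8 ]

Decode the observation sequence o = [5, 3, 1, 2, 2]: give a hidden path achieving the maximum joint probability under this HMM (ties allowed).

path = [3, 3, 3, 3, 3]

t=0: δ = [4.688e-02, 3.125e-02, 1.562e-02, 9.375e-02]  (obs o_0=5)
t=1: δ = [2.197e-03, 2.930e-03, 2.930e-03, 5.859e-03]  ψ = [0, 0, 3, 3]  (obs o_1=3)
t=2: δ = [1.373e-04, 9.155e-05, 1.831e-04, 3.662e-04]  ψ = [1, 2, 3, 3]  (obs o_2=1)
t=3: δ = [1.287e-05, 1.144e-05, 1.144e-05, 2.289e-05]  ψ = [0, 2, 3, 3]  (obs o_3=2)
t=4: δ = [1.207e-06, 8.047e-07, 7.153e-07, 1.431e-06]  ψ = [0, 0, 3, 3]  (obs o_4=2)
backtrack: best end state = 3; path = [3, 3, 3, 3, 3]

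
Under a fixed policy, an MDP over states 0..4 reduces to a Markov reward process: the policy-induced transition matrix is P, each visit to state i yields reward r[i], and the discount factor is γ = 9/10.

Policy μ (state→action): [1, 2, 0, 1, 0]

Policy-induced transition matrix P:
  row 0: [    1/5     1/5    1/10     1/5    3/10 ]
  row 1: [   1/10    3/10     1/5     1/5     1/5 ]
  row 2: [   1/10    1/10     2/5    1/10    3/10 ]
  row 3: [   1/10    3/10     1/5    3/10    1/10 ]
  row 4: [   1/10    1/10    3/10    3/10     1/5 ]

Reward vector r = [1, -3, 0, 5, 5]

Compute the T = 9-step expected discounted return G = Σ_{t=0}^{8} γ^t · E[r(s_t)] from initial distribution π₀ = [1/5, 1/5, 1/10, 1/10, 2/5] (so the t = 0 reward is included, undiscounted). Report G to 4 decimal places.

G = 10.9482

t=0: π = [0.2000, 0.2000, 0.1000, 0.1000, 0.4000], E[r] = 2.1000, γ^t·E[r] = 2.100000, running G = 2.100000
t=1: π = [0.1200, 0.1800, 0.2400, 0.2400, 0.2200], E[r] = 1.8800, γ^t·E[r] = 1.692000, running G = 3.792000
t=2: π = [0.1120, 0.1960, 0.2580, 0.2220, 0.2120], E[r] = 1.6940, γ^t·E[r] = 1.372140, running G = 5.164140
t=3: π = [0.1112, 0.1948, 0.2616, 0.2176, 0.2148], E[r] = 1.6888, γ^t·E[r] = 1.231135, running G = 6.395275
t=4: π = [0.1111, 0.1936, 0.2627, 0.2171, 0.2155], E[r] = 1.6933, γ^t·E[r] = 1.110987, running G = 7.506262
t=5: π = [0.1111, 0.1932, 0.2630, 0.2170, 0.2157], E[r] = 1.6947, γ^t·E[r] = 1.000696, running G = 8.506959
t=6: π = [0.1111, 0.1932, 0.2631, 0.2170, 0.2157], E[r] = 1.6950, γ^t·E[r] = 0.900806, running G = 9.407765
t=7: π = [0.1111, 0.1931, 0.2631, 0.2170, 0.2157], E[r] = 1.6951, γ^t·E[r] = 0.810767, running G = 10.218531
t=8: π = [0.1111, 0.1931, 0.2631, 0.2170, 0.2157], E[r] = 1.6951, γ^t·E[r] = 0.729699, running G = 10.948231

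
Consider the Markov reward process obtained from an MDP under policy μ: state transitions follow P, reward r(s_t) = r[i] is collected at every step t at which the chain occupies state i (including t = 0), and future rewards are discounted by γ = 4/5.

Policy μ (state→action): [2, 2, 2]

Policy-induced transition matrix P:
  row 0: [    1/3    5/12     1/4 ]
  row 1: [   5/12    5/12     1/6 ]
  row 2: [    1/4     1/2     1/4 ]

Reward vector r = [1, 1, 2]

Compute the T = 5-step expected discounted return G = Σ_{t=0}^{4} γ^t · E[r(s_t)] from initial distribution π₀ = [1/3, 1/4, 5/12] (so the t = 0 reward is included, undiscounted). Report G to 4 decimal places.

t=0: π = [0.3333, 0.2500, 0.4167], E[r] = 1.4167, γ^t·E[r] = 1.416667, running G = 1.416667
t=1: π = [0.3194, 0.4514, 0.2292], E[r] = 1.2292, γ^t·E[r] = 0.983333, running G = 2.400000
t=2: π = [0.3519, 0.4358, 0.2124], E[r] = 1.2124, γ^t·E[r] = 0.775926, running G = 3.175926
t=3: π = [0.3519, 0.4344, 0.2137], E[r] = 1.2137, γ^t·E[r] = 0.621407, running G = 3.797333
t=4: π = [0.3517, 0.4345, 0.2138], E[r] = 1.2138, γ^t·E[r] = 0.497174, running G = 4.294507

G = 4.2945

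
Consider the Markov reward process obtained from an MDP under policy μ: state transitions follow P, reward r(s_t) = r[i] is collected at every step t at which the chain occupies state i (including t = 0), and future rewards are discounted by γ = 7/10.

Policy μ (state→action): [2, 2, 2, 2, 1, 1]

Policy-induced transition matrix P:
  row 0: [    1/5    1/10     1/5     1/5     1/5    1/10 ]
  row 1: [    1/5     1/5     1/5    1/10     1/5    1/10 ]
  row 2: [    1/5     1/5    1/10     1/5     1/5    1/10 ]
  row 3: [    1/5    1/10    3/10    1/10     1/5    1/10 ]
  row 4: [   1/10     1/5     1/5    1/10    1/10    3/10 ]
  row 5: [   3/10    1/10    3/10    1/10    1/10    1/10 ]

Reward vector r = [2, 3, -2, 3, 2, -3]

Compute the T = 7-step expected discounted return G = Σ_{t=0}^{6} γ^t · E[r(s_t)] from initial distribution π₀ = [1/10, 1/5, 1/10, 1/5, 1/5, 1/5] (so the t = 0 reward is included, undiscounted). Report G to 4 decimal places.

G = 2.5505

t=0: π = [0.1000, 0.2000, 0.1000, 0.2000, 0.2000, 0.2000], E[r] = 1.0000, γ^t·E[r] = 1.000000, running G = 1.000000
t=1: π = [0.2000, 0.1500, 0.2300, 0.1200, 0.1600, 0.1400], E[r] = 0.6500, γ^t·E[r] = 0.455000, running G = 1.455000
t=2: π = [0.1980, 0.1540, 0.2030, 0.1430, 0.1700, 0.1320], E[r] = 0.8250, γ^t·E[r] = 0.404250, running G = 1.859250
t=3: π = [0.1962, 0.1527, 0.2072, 0.1401, 0.1698, 0.1340], E[r] = 0.7940, γ^t·E[r] = 0.272342, running G = 2.131592
t=4: π = [0.1964, 0.1530, 0.2067, 0.1403, 0.1696, 0.1340], E[r] = 0.7968, γ^t·E[r] = 0.191300, running G = 2.322892
t=5: π = [0.1964, 0.1529, 0.2068, 0.1403, 0.1696, 0.1339], E[r] = 0.7966, γ^t·E[r] = 0.133880, running G = 2.456772
t=6: π = [0.1964, 0.1529, 0.2067, 0.1403, 0.1696, 0.1339], E[r] = 0.7966, γ^t·E[r] = 0.093722, running G = 2.550494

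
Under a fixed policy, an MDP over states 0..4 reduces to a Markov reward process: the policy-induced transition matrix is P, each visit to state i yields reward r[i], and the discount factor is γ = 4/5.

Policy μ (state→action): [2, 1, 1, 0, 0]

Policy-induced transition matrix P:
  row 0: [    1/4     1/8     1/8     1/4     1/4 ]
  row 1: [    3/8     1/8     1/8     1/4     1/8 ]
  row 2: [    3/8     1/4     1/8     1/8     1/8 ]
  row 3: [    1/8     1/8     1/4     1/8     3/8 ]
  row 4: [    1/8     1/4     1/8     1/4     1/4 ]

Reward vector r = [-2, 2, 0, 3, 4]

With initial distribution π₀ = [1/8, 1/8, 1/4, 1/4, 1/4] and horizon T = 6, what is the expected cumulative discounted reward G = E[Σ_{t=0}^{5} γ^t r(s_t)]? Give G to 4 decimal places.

G = 5.5677

t=0: π = [0.1250, 0.1250, 0.2500, 0.2500, 0.2500], E[r] = 1.7500, γ^t·E[r] = 1.750000, running G = 1.750000
t=1: π = [0.2344, 0.1875, 0.1563, 0.1875, 0.2344], E[r] = 1.4063, γ^t·E[r] = 1.125000, running G = 2.875000
t=2: π = [0.2402, 0.1738, 0.1484, 0.2070, 0.2305], E[r] = 1.4102, γ^t·E[r] = 0.902500, running G = 3.777500
t=3: π = [0.2356, 0.1724, 0.1509, 0.2056, 0.2356], E[r] = 1.4326, γ^t·E[r] = 0.733500, running G = 4.511000
t=4: π = [0.2353, 0.1733, 0.1507, 0.2054, 0.2353], E[r] = 1.4336, γ^t·E[r] = 0.587200, running G = 5.098200
t=5: π = [0.2354, 0.1732, 0.1507, 0.2055, 0.2352], E[r] = 1.4328, γ^t·E[r] = 0.469515, running G = 5.567715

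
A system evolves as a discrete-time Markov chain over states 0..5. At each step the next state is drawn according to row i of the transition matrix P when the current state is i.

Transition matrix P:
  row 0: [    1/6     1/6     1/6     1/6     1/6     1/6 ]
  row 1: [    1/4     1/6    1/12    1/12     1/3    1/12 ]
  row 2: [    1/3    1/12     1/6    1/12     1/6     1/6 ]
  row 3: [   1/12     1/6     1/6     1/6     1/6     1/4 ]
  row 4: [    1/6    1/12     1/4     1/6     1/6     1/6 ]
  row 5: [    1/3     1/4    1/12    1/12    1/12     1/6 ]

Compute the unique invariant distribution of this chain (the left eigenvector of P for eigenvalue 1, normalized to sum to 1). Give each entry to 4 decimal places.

π = [0.2221, 0.1526, 0.1551, 0.1273, 0.1784, 0.1646]

Balance equations π_j = Σ_i π_i·P[i][j]:
  π_0 = 1/6·π_0 + 1/4·π_1 + 1/3·π_2 + 1/12·π_3 + 1/6·π_4 + 1/3·π_5
  π_1 = 1/6·π_0 + 1/6·π_1 + 1/12·π_2 + 1/6·π_3 + 1/12·π_4 + 1/4·π_5
  π_2 = 1/6·π_0 + 1/12·π_1 + 1/6·π_2 + 1/6·π_3 + 1/4·π_4 + 1/12·π_5
  π_3 = 1/6·π_0 + 1/12·π_1 + 1/12·π_2 + 1/6·π_3 + 1/6·π_4 + 1/12·π_5
  π_4 = 1/6·π_0 + 1/3·π_1 + 1/6·π_2 + 1/6·π_3 + 1/6·π_4 + 1/12·π_5
  normalize: π_0 + π_1 + π_2 + π_3 + π_4 + π_5 = 1
Solving the linear system gives exactly π = [28269/127309, 19426/127309, 19746/127309, 16208/127309, 22710/127309, 20950/127309].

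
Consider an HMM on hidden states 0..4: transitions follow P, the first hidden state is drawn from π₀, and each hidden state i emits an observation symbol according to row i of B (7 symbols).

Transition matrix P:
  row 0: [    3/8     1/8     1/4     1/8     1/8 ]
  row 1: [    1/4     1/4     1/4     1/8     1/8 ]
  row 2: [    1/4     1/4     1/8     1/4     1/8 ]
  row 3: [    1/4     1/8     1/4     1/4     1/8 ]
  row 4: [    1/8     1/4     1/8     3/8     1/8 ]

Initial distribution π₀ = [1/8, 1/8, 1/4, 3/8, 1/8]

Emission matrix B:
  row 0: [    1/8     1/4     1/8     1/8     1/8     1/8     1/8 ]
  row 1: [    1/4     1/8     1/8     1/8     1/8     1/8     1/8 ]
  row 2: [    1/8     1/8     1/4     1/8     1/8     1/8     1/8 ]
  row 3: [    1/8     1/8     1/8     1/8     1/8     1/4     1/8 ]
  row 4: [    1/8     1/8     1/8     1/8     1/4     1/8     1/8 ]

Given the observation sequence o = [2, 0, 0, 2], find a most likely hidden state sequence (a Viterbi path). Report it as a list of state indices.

path = [2, 1, 1, 2]

t=0: δ = [1.562e-02, 1.562e-02, 6.250e-02, 4.688e-02, 1.562e-02]  (obs o_0=2)
t=1: δ = [1.953e-03, 3.906e-03, 1.465e-03, 1.953e-03, 9.766e-04]  ψ = [2, 2, 3, 2, 2]  (obs o_1=0)
t=2: δ = [1.221e-04, 2.441e-04, 1.221e-04, 6.104e-05, 6.104e-05]  ψ = [1, 1, 1, 1, 1]  (obs o_2=0)
t=3: δ = [7.629e-06, 7.629e-06, 1.526e-05, 3.815e-06, 3.815e-06]  ψ = [1, 1, 1, 1, 1]  (obs o_3=2)
backtrack: best end state = 2; path = [2, 1, 1, 2]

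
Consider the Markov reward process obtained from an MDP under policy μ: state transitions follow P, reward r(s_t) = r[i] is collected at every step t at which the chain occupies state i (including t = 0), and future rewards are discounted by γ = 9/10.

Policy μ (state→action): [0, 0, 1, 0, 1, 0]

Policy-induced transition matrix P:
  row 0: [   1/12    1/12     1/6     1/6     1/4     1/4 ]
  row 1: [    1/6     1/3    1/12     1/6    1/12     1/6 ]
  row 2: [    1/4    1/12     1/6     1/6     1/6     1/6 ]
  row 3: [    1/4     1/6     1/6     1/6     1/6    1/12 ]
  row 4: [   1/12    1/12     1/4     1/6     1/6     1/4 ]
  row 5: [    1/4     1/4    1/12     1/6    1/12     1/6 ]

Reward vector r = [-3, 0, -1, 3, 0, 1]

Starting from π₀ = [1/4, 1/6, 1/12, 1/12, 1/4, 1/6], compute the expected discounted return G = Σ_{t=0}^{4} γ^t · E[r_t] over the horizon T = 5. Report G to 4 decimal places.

t=0: π = [0.2500, 0.1667, 0.0833, 0.0833, 0.2500, 0.1667], E[r] = -0.4167, γ^t·E[r] = -0.416667, running G = -0.416667
t=1: π = [0.1528, 0.1597, 0.1597, 0.1667, 0.1597, 0.2014], E[r] = 0.0833, γ^t·E[r] = 0.075000, running G = -0.341667
t=2: π = [0.1846, 0.1707, 0.1499, 0.1667, 0.1493, 0.1788], E[r] = -0.0249, γ^t·E[r] = -0.020156, running G = -0.361823
t=3: π = [0.1801, 0.1697, 0.1500, 0.1667, 0.1529, 0.1806], E[r] = -0.0097, γ^t·E[r] = -0.007102, running G = -0.368924
t=4: π = [0.1804, 0.1697, 0.1502, 0.1667, 0.1525, 0.1805], E[r] = -0.0107, γ^t·E[r] = -0.007045, running G = -0.375970

G = -0.3760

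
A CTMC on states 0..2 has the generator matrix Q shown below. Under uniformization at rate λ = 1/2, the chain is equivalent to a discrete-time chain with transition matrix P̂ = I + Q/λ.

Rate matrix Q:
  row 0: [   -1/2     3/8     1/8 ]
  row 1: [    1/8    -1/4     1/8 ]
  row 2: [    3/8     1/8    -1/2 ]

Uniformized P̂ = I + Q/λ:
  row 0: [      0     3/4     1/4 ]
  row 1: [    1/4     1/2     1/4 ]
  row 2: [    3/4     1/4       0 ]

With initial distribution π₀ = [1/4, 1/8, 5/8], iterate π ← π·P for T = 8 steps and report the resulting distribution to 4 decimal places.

π = [0.2799, 0.5201, 0.2000]

t=0: π = [0.2500, 0.1250, 0.6250]
t=1: π = [0.5000, 0.4063, 0.0938]
t=2: π = [0.1719, 0.6016, 0.2266]
t=3: π = [0.3203, 0.4863, 0.1934]
t=4: π = [0.2666, 0.5317, 0.2017]
t=5: π = [0.2842, 0.5162, 0.1996]
t=6: π = [0.2787, 0.5211, 0.2001]
t=7: π = [0.2804, 0.5197, 0.2000]
t=8: π = [0.2799, 0.5201, 0.2000]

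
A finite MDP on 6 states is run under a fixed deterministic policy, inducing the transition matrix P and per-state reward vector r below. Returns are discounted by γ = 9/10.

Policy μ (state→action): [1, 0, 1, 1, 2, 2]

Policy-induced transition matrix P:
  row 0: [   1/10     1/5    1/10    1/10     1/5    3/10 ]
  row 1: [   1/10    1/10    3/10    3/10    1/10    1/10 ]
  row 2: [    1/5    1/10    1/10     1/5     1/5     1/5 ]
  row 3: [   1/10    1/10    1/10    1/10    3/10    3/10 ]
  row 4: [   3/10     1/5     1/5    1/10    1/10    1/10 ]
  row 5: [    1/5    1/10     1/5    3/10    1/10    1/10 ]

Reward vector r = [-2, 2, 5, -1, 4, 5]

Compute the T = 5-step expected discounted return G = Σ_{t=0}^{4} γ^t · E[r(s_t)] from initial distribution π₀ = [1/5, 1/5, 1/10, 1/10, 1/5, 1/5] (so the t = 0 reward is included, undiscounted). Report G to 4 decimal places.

G = 8.8674

t=0: π = [0.2000, 0.2000, 0.1000, 0.1000, 0.2000, 0.2000], E[r] = 2.2000, γ^t·E[r] = 2.200000, running G = 2.200000
t=1: π = [0.1700, 0.1400, 0.1800, 0.1900, 0.1500, 0.1700], E[r] = 2.1000, γ^t·E[r] = 1.890000, running G = 4.090000
t=2: π = [0.1650, 0.1320, 0.1600, 0.1800, 0.1730, 0.1900], E[r] = 2.1960, γ^t·E[r] = 1.778760, running G = 5.868760
t=3: π = [0.1696, 0.1338, 0.1627, 0.1804, 0.1685, 0.1850], E[r] = 2.1605, γ^t·E[r] = 1.575005, running G = 7.443765
t=4: π = [0.1685, 0.1338, 0.1621, 0.1800, 0.1693, 0.1863], E[r] = 2.1698, γ^t·E[r] = 1.423599, running G = 8.867364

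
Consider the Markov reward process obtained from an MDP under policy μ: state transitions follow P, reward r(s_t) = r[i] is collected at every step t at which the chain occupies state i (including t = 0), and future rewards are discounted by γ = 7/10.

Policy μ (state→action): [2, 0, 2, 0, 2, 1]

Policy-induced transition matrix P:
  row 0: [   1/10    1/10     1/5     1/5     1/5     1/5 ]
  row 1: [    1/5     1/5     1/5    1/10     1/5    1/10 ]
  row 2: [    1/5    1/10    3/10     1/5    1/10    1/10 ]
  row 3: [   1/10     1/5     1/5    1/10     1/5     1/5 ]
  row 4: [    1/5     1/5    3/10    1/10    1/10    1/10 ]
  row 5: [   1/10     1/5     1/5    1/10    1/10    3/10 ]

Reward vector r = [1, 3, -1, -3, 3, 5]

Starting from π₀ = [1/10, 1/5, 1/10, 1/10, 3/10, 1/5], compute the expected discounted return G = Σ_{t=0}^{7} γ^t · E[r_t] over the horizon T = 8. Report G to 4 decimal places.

t=0: π = [0.1000, 0.2000, 0.1000, 0.1000, 0.3000, 0.2000], E[r] = 2.2000, γ^t·E[r] = 2.200000, running G = 2.200000
t=1: π = [0.1600, 0.1800, 0.2400, 0.1200, 0.1400, 0.1600], E[r] = 1.3200, γ^t·E[r] = 0.924000, running G = 3.124000
t=2: π = [0.1560, 0.1600, 0.2380, 0.1400, 0.1460, 0.1600], E[r] = 1.2160, γ^t·E[r] = 0.595840, running G = 3.719840
t=3: π = [0.1544, 0.1606, 0.2384, 0.1394, 0.1456, 0.1616], E[r] = 1.2244, γ^t·E[r] = 0.419969, running G = 4.139809
t=4: π = [0.1545, 0.1607, 0.2384, 0.1393, 0.1454, 0.1617], E[r] = 1.2252, γ^t·E[r] = 0.294171, running G = 4.433980
t=5: π = [0.1545, 0.1607, 0.2384, 0.1393, 0.1454, 0.1617], E[r] = 1.2253, γ^t·E[r] = 0.205930, running G = 4.639910
t=6: π = [0.1545, 0.1607, 0.2384, 0.1393, 0.1454, 0.1617], E[r] = 1.2253, γ^t·E[r] = 0.144154, running G = 4.784064
t=7: π = [0.1545, 0.1607, 0.2384, 0.1393, 0.1454, 0.1617], E[r] = 1.2253, γ^t·E[r] = 0.100908, running G = 4.884972

G = 4.8850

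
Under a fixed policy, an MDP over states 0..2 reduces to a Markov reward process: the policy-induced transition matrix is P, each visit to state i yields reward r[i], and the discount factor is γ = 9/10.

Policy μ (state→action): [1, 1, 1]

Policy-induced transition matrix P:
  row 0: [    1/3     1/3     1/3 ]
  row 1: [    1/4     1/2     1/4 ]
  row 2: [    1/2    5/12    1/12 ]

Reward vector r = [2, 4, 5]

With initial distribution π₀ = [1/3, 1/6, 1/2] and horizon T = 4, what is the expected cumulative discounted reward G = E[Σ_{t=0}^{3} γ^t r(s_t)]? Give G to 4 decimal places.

t=0: π = [0.3333, 0.1667, 0.5000], E[r] = 3.8333, γ^t·E[r] = 3.833333, running G = 3.833333
t=1: π = [0.4028, 0.4028, 0.1944], E[r] = 3.3889, γ^t·E[r] = 3.050000, running G = 6.883333
t=2: π = [0.3322, 0.4167, 0.2512], E[r] = 3.5868, γ^t·E[r] = 2.905313, running G = 9.788646
t=3: π = [0.3405, 0.4237, 0.2358], E[r] = 3.5549, γ^t·E[r] = 2.591508, running G = 12.380154

G = 12.3802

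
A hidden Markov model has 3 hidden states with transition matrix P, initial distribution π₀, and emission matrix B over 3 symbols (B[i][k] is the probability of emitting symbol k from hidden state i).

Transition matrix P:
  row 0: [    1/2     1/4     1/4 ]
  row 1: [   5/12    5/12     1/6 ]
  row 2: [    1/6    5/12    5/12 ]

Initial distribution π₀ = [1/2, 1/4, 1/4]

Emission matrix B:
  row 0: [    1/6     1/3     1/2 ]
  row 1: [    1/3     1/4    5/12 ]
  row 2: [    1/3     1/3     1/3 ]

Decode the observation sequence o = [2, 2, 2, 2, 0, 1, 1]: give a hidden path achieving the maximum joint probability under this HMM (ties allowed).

path = [0, 0, 0, 0, 0, 0, 0]

t=0: δ = [2.500e-01, 1.042e-01, 8.333e-02]  (obs o_0=2)
t=1: δ = [6.250e-02, 2.604e-02, 2.083e-02]  ψ = [0, 0, 0]  (obs o_1=2)
t=2: δ = [1.562e-02, 6.510e-03, 5.208e-03]  ψ = [0, 0, 0]  (obs o_2=2)
t=3: δ = [3.906e-03, 1.628e-03, 1.302e-03]  ψ = [0, 0, 0]  (obs o_3=2)
t=4: δ = [3.255e-04, 3.255e-04, 3.255e-04]  ψ = [0, 0, 0]  (obs o_4=0)
t=5: δ = [5.425e-05, 3.391e-05, 4.521e-05]  ψ = [0, 1, 2]  (obs o_5=1)
t=6: δ = [9.042e-06, 4.710e-06, 6.279e-06]  ψ = [0, 2, 2]  (obs o_6=1)
backtrack: best end state = 0; path = [0, 0, 0, 0, 0, 0, 0]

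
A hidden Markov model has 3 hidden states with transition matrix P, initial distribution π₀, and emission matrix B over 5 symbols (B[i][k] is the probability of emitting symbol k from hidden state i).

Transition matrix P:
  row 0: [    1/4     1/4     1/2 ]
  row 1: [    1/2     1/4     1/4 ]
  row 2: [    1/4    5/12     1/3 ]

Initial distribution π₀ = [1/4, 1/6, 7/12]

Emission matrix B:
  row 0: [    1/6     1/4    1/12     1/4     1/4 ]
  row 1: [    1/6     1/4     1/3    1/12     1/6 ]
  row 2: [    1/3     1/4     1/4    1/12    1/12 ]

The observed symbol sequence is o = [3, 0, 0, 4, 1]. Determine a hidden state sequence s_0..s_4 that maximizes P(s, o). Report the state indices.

t=0: δ = [6.250e-02, 1.389e-02, 4.861e-02]  (obs o_0=3)
t=1: δ = [2.604e-03, 3.376e-03, 1.042e-02]  ψ = [0, 2, 0]  (obs o_1=0)
t=2: δ = [4.340e-04, 7.234e-04, 1.157e-03]  ψ = [2, 2, 2]  (obs o_2=0)
t=3: δ = [9.042e-05, 8.038e-05, 3.215e-05]  ψ = [1, 2, 2]  (obs o_3=4)
t=4: δ = [1.005e-05, 5.651e-06, 1.130e-05]  ψ = [1, 0, 0]  (obs o_4=1)
backtrack: best end state = 2; path = [0, 2, 1, 0, 2]

path = [0, 2, 1, 0, 2]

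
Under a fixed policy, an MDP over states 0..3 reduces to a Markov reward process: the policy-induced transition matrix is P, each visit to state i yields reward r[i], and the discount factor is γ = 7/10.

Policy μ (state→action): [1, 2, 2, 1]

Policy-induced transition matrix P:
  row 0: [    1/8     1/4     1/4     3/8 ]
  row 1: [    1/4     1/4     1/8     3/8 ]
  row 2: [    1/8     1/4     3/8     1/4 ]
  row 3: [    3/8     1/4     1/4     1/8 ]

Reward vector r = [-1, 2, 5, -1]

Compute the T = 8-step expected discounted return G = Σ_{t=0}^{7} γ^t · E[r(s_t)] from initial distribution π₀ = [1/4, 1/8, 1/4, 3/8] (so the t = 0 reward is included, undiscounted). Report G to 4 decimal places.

G = 3.6234

t=0: π = [0.2500, 0.1250, 0.2500, 0.3750], E[r] = 0.8750, γ^t·E[r] = 0.875000, running G = 0.875000
t=1: π = [0.2344, 0.2500, 0.2656, 0.2500], E[r] = 1.3438, γ^t·E[r] = 0.940625, running G = 1.815625
t=2: π = [0.2188, 0.2500, 0.2520, 0.2793], E[r] = 1.2617, γ^t·E[r] = 0.618242, running G = 2.433867
t=3: π = [0.2261, 0.2500, 0.2502, 0.2737], E[r] = 1.2515, γ^t·E[r] = 0.429252, running G = 2.863120
t=4: π = [0.2247, 0.2500, 0.2500, 0.2753], E[r] = 1.2502, γ^t·E[r] = 0.300169, running G = 3.163289
t=5: π = [0.2251, 0.2500, 0.2500, 0.2749], E[r] = 1.2500, γ^t·E[r] = 0.210091, running G = 3.373380
t=6: π = [0.2250, 0.2500, 0.2500, 0.2750], E[r] = 1.2500, γ^t·E[r] = 0.147062, running G = 3.520442
t=7: π = [0.2250, 0.2500, 0.2500, 0.2750], E[r] = 1.2500, γ^t·E[r] = 0.102943, running G = 3.623384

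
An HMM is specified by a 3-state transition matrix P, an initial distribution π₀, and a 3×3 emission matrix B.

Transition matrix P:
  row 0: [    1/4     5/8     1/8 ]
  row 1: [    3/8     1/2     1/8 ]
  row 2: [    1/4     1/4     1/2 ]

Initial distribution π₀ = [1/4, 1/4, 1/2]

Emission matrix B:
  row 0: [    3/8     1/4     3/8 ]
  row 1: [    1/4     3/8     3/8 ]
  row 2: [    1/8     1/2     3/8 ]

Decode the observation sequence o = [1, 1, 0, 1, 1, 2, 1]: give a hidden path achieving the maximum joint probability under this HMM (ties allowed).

path = [2, 2, 2, 2, 2, 2, 2]

t=0: δ = [6.250e-02, 9.375e-02, 2.500e-01]  (obs o_0=1)
t=1: δ = [1.562e-02, 2.344e-02, 6.250e-02]  ψ = [2, 2, 2]  (obs o_1=1)
t=2: δ = [5.859e-03, 3.906e-03, 3.906e-03]  ψ = [2, 2, 2]  (obs o_2=0)
t=3: δ = [3.662e-04, 1.373e-03, 9.766e-04]  ψ = [0, 0, 2]  (obs o_3=1)
t=4: δ = [1.287e-04, 2.575e-04, 2.441e-04]  ψ = [1, 1, 2]  (obs o_4=1)
t=5: δ = [3.621e-05, 4.828e-05, 4.578e-05]  ψ = [1, 1, 2]  (obs o_5=2)
t=6: δ = [4.526e-06, 9.052e-06, 1.144e-05]  ψ = [1, 1, 2]  (obs o_6=1)
backtrack: best end state = 2; path = [2, 2, 2, 2, 2, 2, 2]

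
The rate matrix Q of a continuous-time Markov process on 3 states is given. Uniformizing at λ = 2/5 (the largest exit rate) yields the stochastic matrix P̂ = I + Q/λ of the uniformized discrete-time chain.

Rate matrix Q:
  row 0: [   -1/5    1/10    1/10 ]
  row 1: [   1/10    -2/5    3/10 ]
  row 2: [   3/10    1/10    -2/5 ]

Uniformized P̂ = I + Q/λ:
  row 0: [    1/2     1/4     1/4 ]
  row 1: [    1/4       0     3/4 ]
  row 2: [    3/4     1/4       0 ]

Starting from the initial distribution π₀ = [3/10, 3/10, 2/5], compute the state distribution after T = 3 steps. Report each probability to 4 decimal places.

t=0: π = [0.3000, 0.3000, 0.4000]
t=1: π = [0.5250, 0.1750, 0.3000]
t=2: π = [0.5313, 0.2063, 0.2625]
t=3: π = [0.5141, 0.1984, 0.2875]

π = [0.5141, 0.1984, 0.2875]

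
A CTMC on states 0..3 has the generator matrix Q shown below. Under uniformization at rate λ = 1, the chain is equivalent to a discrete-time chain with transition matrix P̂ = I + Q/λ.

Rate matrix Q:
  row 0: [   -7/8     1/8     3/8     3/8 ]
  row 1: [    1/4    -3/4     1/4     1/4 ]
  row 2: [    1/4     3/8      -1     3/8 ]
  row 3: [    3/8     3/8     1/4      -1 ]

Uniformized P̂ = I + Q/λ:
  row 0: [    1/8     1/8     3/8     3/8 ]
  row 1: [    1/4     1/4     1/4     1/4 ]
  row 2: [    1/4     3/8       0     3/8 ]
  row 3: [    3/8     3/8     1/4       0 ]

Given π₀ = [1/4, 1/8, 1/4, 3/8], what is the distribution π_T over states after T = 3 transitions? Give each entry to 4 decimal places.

t=0: π = [0.2500, 0.1250, 0.2500, 0.3750]
t=1: π = [0.2656, 0.2969, 0.2188, 0.2188]
t=2: π = [0.2441, 0.2715, 0.2285, 0.2559]
t=3: π = [0.2515, 0.2800, 0.2234, 0.2451]

π = [0.2515, 0.2800, 0.2234, 0.2451]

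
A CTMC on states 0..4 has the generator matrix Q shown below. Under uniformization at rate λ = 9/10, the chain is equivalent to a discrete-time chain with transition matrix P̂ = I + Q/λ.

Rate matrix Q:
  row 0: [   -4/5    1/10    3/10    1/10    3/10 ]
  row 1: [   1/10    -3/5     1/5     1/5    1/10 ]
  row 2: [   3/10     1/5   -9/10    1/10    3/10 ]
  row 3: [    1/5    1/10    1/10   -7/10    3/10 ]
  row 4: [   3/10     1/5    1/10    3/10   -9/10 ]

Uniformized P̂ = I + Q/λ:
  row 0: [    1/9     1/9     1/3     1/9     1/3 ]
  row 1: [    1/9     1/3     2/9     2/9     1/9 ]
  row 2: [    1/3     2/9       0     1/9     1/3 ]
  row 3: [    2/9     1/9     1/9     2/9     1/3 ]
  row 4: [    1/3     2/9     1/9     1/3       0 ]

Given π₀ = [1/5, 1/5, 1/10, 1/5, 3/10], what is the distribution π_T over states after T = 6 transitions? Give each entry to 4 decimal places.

t=0: π = [0.2000, 0.2000, 0.1000, 0.2000, 0.3000]
t=1: π = [0.2222, 0.2000, 0.1667, 0.2222, 0.1889]
t=2: π = [0.2148, 0.1951, 0.1642, 0.2000, 0.2259]
t=3: π = [0.2200, 0.1978, 0.1623, 0.2052, 0.2147]
t=4: π = [0.2177, 0.1970, 0.1640, 0.2036, 0.2178]
t=5: π = [0.2186, 0.1973, 0.1632, 0.2040, 0.2170]
t=6: π = [0.2182, 0.1972, 0.1635, 0.2039, 0.2172]

π = [0.2182, 0.1972, 0.1635, 0.2039, 0.2172]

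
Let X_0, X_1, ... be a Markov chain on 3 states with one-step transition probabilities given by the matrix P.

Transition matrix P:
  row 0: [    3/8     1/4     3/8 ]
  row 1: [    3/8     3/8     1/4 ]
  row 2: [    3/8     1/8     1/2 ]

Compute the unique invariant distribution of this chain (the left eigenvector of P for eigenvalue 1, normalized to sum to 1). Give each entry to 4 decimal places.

π = [0.3750, 0.2292, 0.3958]

Balance equations π_j = Σ_i π_i·P[i][j]:
  π_0 = 3/8·π_0 + 3/8·π_1 + 3/8·π_2
  π_1 = 1/4·π_0 + 3/8·π_1 + 1/8·π_2
  normalize: π_0 + π_1 + π_2 = 1
Solving the linear system gives exactly π = [3/8, 11/48, 19/48].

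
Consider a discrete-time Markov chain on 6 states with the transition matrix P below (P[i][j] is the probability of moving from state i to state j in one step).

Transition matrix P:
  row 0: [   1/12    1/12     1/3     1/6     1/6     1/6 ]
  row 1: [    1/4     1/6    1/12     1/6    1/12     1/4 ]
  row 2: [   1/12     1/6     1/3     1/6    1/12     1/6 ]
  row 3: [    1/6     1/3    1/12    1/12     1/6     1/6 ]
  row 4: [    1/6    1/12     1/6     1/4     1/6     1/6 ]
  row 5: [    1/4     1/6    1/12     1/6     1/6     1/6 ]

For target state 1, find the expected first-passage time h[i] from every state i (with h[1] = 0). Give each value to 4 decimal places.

First-step conditioning: h[1] = 0; for i ≠ 1, h[i] = 1 + Σ_k P[i][k]·h[k].
  h[0] = 1 + 1/12·h[0] + 1/3·h[2] + 1/6·h[3] + 1/6·h[4] + 1/6·h[5]
  h[2] = 1 + 1/12·h[0] + 1/3·h[2] + 1/6·h[3] + 1/12·h[4] + 1/6·h[5]
  h[3] = 1 + 1/6·h[0] + 1/12·h[2] + 1/12·h[3] + 1/6·h[4] + 1/6·h[5]
  h[4] = 1 + 1/6·h[0] + 1/6·h[2] + 1/4·h[3] + 1/6·h[4] + 1/6·h[5]
  h[5] = 1 + 1/4·h[0] + 1/12·h[2] + 1/6·h[3] + 1/6·h[4] + 1/6·h[5]
Solving the 5×5 linear system over states ≠ 1 gives exactly h = [66348/10439, 0, 4680/803, 52308/10439, 66096/10439, 852/143] (h[1] = 0 is the target).

h = [6.3558, 0.0000, 5.8281, 5.0108, 6.3316, 5.9580]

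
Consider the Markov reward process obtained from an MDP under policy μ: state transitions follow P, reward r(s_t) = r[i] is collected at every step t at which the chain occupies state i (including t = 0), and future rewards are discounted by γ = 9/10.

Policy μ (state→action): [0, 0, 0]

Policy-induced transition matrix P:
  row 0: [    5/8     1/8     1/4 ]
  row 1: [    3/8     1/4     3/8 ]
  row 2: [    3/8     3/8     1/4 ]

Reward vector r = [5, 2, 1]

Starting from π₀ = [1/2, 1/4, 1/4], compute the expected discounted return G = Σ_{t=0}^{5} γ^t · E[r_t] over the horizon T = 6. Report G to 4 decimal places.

t=0: π = [0.5000, 0.2500, 0.2500], E[r] = 3.2500, γ^t·E[r] = 3.250000, running G = 3.250000
t=1: π = [0.5000, 0.2188, 0.2813], E[r] = 3.2188, γ^t·E[r] = 2.896875, running G = 6.146875
t=2: π = [0.5000, 0.2227, 0.2773], E[r] = 3.2227, γ^t·E[r] = 2.610352, running G = 8.757227
t=3: π = [0.5000, 0.2222, 0.2778], E[r] = 3.2222, γ^t·E[r] = 2.348960, running G = 11.106187
t=4: π = [0.5000, 0.2222, 0.2778], E[r] = 3.2222, γ^t·E[r] = 2.114104, running G = 13.220291
t=5: π = [0.5000, 0.2222, 0.2778], E[r] = 3.2222, γ^t·E[r] = 1.902689, running G = 15.122981

G = 15.1230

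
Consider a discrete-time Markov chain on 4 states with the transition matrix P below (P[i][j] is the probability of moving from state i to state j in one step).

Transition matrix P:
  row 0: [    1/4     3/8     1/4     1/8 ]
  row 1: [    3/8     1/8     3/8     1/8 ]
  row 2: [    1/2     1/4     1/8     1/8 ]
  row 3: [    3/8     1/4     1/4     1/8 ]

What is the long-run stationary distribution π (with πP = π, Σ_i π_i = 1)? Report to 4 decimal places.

π = [0.3613, 0.2624, 0.2514, 0.1250]

Balance equations π_j = Σ_i π_i·P[i][j]:
  π_0 = 1/4·π_0 + 3/8·π_1 + 1/2·π_2 + 3/8·π_3
  π_1 = 3/8·π_0 + 1/8·π_1 + 1/4·π_2 + 1/4·π_3
  π_2 = 1/4·π_0 + 3/8·π_1 + 1/8·π_2 + 1/4·π_3
  normalize: π_0 + π_1 + π_2 + π_3 = 1
Solving the linear system gives exactly π = [263/728, 191/728, 183/728, 1/8].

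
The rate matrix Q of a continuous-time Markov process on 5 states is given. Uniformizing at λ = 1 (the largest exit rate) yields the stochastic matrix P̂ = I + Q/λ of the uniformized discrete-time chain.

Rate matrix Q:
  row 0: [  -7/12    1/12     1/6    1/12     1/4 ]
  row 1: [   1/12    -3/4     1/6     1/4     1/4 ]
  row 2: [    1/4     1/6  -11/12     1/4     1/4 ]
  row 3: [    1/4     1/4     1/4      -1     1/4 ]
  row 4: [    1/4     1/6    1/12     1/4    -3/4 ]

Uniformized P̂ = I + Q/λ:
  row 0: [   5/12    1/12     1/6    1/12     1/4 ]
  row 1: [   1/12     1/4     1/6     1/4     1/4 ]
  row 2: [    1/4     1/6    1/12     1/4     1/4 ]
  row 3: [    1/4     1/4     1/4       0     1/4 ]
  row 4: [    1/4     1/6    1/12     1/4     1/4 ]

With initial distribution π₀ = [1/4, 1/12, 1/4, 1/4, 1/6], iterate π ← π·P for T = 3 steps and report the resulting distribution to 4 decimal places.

π = [0.2662, 0.1725, 0.1477, 0.1636, 0.2500]

t=0: π = [0.2500, 0.0833, 0.2500, 0.2500, 0.1667]
t=1: π = [0.2778, 0.1736, 0.1528, 0.1458, 0.2500]
t=2: π = [0.2674, 0.1701, 0.1453, 0.1672, 0.2500]
t=3: π = [0.2662, 0.1725, 0.1477, 0.1636, 0.2500]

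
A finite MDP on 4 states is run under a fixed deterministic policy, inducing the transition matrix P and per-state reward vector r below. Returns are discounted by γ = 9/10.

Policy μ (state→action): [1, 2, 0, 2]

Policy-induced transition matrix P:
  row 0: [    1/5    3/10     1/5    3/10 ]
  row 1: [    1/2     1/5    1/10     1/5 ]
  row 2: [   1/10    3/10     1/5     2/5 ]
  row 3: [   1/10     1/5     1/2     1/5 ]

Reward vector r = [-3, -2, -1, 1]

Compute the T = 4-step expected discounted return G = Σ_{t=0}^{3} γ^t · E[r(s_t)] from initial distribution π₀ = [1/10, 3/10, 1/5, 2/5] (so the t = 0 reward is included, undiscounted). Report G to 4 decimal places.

G = -3.5147

t=0: π = [0.1000, 0.3000, 0.2000, 0.4000], E[r] = -0.7000, γ^t·E[r] = -0.700000, running G = -0.700000
t=1: π = [0.2300, 0.2300, 0.2900, 0.2500], E[r] = -1.1900, γ^t·E[r] = -1.071000, running G = -1.771000
t=2: π = [0.2150, 0.2520, 0.2520, 0.2810], E[r] = -1.1200, γ^t·E[r] = -0.907200, running G = -2.678200
t=3: π = [0.2223, 0.2467, 0.2591, 0.2719], E[r] = -1.1475, γ^t·E[r] = -0.836528, running G = -3.514728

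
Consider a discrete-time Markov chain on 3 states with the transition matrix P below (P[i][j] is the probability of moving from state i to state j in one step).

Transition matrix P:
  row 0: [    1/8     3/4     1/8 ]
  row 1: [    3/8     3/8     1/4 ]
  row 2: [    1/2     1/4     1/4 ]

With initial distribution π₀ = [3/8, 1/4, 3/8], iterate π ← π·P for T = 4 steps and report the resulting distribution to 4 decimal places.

t=0: π = [0.3750, 0.2500, 0.3750]
t=1: π = [0.3281, 0.4688, 0.2031]
t=2: π = [0.3184, 0.4727, 0.2090]
t=3: π = [0.3215, 0.4683, 0.2102]
t=4: π = [0.3209, 0.4693, 0.2098]

π = [0.3209, 0.4693, 0.2098]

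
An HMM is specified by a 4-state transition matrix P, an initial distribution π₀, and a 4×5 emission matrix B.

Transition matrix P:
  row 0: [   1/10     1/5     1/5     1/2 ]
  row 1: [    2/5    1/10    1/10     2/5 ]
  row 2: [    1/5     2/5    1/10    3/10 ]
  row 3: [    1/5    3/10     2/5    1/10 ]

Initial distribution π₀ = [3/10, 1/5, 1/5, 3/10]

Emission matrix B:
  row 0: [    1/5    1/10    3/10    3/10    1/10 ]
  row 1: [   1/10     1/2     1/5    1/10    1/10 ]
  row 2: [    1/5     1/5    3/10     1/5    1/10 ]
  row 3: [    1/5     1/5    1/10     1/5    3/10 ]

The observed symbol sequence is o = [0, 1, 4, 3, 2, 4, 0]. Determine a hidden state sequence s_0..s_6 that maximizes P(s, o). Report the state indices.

t=0: δ = [6.000e-02, 2.000e-02, 4.000e-02, 6.000e-02]  (obs o_0=0)
t=1: δ = [1.200e-03, 9.000e-03, 4.800e-03, 6.000e-03]  ψ = [3, 3, 3, 0]  (obs o_1=1)
t=2: δ = [3.600e-04, 1.920e-04, 2.400e-04, 1.080e-03]  ψ = [1, 2, 3, 1]  (obs o_2=4)
t=3: δ = [6.480e-05, 3.240e-05, 8.640e-05, 3.600e-05]  ψ = [3, 3, 3, 0]  (obs o_3=3)
t=4: δ = [5.184e-06, 6.912e-06, 4.320e-06, 3.240e-06]  ψ = [2, 2, 3, 0]  (obs o_4=2)
t=5: δ = [2.765e-07, 1.728e-07, 1.296e-07, 8.294e-07]  ψ = [1, 2, 3, 1]  (obs o_5=4)
t=6: δ = [3.318e-08, 2.488e-08, 6.636e-08, 2.765e-08]  ψ = [3, 3, 3, 0]  (obs o_6=0)
backtrack: best end state = 2; path = [3, 1, 3, 2, 1, 3, 2]

path = [3, 1, 3, 2, 1, 3, 2]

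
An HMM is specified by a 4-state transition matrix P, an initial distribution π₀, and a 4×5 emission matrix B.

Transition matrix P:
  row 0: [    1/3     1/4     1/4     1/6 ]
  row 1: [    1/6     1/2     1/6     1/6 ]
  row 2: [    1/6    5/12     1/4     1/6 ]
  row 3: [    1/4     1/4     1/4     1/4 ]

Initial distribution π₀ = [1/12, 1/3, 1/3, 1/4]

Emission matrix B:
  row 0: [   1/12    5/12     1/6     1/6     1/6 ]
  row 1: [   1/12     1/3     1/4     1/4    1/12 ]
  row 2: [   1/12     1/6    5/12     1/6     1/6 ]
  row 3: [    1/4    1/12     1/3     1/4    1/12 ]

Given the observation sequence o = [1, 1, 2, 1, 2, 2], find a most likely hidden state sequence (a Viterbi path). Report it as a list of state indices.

t=0: δ = [3.472e-02, 1.111e-01, 5.556e-02, 2.083e-02]  (obs o_0=1)
t=1: δ = [7.716e-03, 1.852e-02, 3.086e-03, 1.543e-03]  ψ = [1, 1, 1, 1]  (obs o_1=1)
t=2: δ = [5.144e-04, 2.315e-03, 1.286e-03, 1.029e-03]  ψ = [1, 1, 1, 1]  (obs o_2=2)
t=3: δ = [1.608e-04, 3.858e-04, 6.430e-05, 3.215e-05]  ψ = [1, 1, 1, 1]  (obs o_3=1)
t=4: δ = [1.072e-05, 4.823e-05, 2.679e-05, 2.143e-05]  ψ = [1, 1, 1, 1]  (obs o_4=2)
t=5: δ = [1.340e-06, 6.028e-06, 3.349e-06, 2.679e-06]  ψ = [1, 1, 1, 1]  (obs o_5=2)
backtrack: best end state = 1; path = [1, 1, 1, 1, 1, 1]

path = [1, 1, 1, 1, 1, 1]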